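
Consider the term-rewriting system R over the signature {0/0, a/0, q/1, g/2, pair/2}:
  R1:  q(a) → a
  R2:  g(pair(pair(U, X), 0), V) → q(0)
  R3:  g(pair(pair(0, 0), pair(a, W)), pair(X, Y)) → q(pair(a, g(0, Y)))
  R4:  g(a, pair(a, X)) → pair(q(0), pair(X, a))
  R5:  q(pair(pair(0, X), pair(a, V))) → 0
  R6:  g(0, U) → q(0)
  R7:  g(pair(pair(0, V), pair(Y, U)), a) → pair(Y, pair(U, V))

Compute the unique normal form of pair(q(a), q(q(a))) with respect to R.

pair(a, a)

1. pair(q(a), q(q(a)))  →  pair(a, q(q(a)))   [R1 at 1]
2. pair(a, q(q(a)))  →  pair(a, q(a))   [R1 at 2.1]
3. pair(a, q(a))  →  pair(a, a)   [R1 at 2]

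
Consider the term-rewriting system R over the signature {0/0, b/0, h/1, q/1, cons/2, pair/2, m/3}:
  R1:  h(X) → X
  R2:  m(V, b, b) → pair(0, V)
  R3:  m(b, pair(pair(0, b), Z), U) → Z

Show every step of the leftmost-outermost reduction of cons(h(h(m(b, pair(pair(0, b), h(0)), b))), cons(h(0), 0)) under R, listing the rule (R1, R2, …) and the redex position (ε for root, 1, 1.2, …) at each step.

1. cons(h(h(m(b, pair(pair(0, b), h(0)), b))), cons(h(0), 0))  →  cons(h(m(b, pair(pair(0, b), h(0)), b)), cons(h(0), 0))   [R1 at 1]
2. cons(h(m(b, pair(pair(0, b), h(0)), b)), cons(h(0), 0))  →  cons(m(b, pair(pair(0, b), h(0)), b), cons(h(0), 0))   [R1 at 1]
3. cons(m(b, pair(pair(0, b), h(0)), b), cons(h(0), 0))  →  cons(h(0), cons(h(0), 0))   [R3 at 1]
4. cons(h(0), cons(h(0), 0))  →  cons(0, cons(h(0), 0))   [R1 at 1]
5. cons(0, cons(h(0), 0))  →  cons(0, cons(0, 0))   [R1 at 2.1]

cons(0, cons(0, 0))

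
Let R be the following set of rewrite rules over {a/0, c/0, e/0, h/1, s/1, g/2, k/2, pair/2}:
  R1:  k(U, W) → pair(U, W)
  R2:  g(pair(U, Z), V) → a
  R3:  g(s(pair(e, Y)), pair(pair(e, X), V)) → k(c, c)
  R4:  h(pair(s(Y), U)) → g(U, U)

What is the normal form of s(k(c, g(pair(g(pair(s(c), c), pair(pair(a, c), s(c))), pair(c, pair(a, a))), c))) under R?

1. s(k(c, g(pair(g(pair(s(c), c), pair(pair(a, c), s(c))), pair(c, pair(a, a))), c)))  →  s(pair(c, g(pair(g(pair(s(c), c), pair(pair(a, c), s(c))), pair(c, pair(a, a))), c)))   [R1 at 1]
2. s(pair(c, g(pair(g(pair(s(c), c), pair(pair(a, c), s(c))), pair(c, pair(a, a))), c)))  →  s(pair(c, a))   [R2 at 1.2]

s(pair(c, a))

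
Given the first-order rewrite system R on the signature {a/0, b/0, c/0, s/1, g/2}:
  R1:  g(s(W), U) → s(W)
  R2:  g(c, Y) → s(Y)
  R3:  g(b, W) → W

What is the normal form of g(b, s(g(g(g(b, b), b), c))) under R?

s(c)

1. g(b, s(g(g(g(b, b), b), c)))  →  s(g(g(g(b, b), b), c))   [R3 at ε]
2. s(g(g(g(b, b), b), c))  →  s(g(g(b, b), c))   [R3 at 1.1.1]
3. s(g(g(b, b), c))  →  s(g(b, c))   [R3 at 1.1]
4. s(g(b, c))  →  s(c)   [R3 at 1]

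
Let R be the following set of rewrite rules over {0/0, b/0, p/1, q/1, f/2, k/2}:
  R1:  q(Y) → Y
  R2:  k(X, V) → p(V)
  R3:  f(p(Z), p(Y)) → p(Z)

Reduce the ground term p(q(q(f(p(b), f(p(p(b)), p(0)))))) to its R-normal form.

p(p(b))

1. p(q(q(f(p(b), f(p(p(b)), p(0))))))  →  p(q(f(p(b), f(p(p(b)), p(0)))))   [R1 at 1]
2. p(q(f(p(b), f(p(p(b)), p(0)))))  →  p(f(p(b), f(p(p(b)), p(0))))   [R1 at 1]
3. p(f(p(b), f(p(p(b)), p(0))))  →  p(f(p(b), p(p(b))))   [R3 at 1.2]
4. p(f(p(b), p(p(b))))  →  p(p(b))   [R3 at 1]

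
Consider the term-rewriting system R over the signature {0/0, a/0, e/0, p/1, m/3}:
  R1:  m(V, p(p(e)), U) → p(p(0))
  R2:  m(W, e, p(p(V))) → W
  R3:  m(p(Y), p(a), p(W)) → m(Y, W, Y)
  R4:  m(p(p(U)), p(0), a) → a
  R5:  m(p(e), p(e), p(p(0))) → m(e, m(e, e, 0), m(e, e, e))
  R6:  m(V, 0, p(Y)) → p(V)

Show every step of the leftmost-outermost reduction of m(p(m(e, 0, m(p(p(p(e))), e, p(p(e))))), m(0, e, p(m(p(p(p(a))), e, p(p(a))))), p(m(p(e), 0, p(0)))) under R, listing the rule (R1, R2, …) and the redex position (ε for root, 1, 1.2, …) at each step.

1. m(p(m(e, 0, m(p(p(p(e))), e, p(p(e))))), m(0, e, p(m(p(p(p(a))), e, p(p(a))))), p(m(p(e), 0, p(0))))  →  m(p(m(e, 0, p(p(p(e))))), m(0, e, p(m(p(p(p(a))), e, p(p(a))))), p(m(p(e), 0, p(0))))   [R2 at 1.1.3]
2. m(p(m(e, 0, p(p(p(e))))), m(0, e, p(m(p(p(p(a))), e, p(p(a))))), p(m(p(e), 0, p(0))))  →  m(p(p(e)), m(0, e, p(m(p(p(p(a))), e, p(p(a))))), p(m(p(e), 0, p(0))))   [R6 at 1.1]
3. m(p(p(e)), m(0, e, p(m(p(p(p(a))), e, p(p(a))))), p(m(p(e), 0, p(0))))  →  m(p(p(e)), m(0, e, p(p(p(p(a))))), p(m(p(e), 0, p(0))))   [R2 at 2.3.1]
4. m(p(p(e)), m(0, e, p(p(p(p(a))))), p(m(p(e), 0, p(0))))  →  m(p(p(e)), 0, p(m(p(e), 0, p(0))))   [R2 at 2]
5. m(p(p(e)), 0, p(m(p(e), 0, p(0))))  →  p(p(p(e)))   [R6 at ε]

p(p(p(e)))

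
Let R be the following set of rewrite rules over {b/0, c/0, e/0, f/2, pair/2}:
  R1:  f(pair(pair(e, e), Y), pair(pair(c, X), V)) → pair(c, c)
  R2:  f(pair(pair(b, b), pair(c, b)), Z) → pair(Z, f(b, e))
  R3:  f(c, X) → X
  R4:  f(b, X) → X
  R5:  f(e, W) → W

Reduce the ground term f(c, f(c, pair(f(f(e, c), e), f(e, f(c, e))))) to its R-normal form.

1. f(c, f(c, pair(f(f(e, c), e), f(e, f(c, e)))))  →  f(c, pair(f(f(e, c), e), f(e, f(c, e))))   [R3 at ε]
2. f(c, pair(f(f(e, c), e), f(e, f(c, e))))  →  pair(f(f(e, c), e), f(e, f(c, e)))   [R3 at ε]
3. pair(f(f(e, c), e), f(e, f(c, e)))  →  pair(f(c, e), f(e, f(c, e)))   [R5 at 1.1]
4. pair(f(c, e), f(e, f(c, e)))  →  pair(e, f(e, f(c, e)))   [R3 at 1]
5. pair(e, f(e, f(c, e)))  →  pair(e, f(c, e))   [R5 at 2]
6. pair(e, f(c, e))  →  pair(e, e)   [R3 at 2]

pair(e, e)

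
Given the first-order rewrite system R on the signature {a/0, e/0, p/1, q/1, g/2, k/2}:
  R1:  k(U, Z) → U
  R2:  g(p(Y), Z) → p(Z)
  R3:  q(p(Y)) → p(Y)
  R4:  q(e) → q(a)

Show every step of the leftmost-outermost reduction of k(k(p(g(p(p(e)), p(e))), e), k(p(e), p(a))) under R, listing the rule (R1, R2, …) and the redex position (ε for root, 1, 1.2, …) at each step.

p(p(p(e)))

1. k(k(p(g(p(p(e)), p(e))), e), k(p(e), p(a)))  →  k(p(g(p(p(e)), p(e))), e)   [R1 at ε]
2. k(p(g(p(p(e)), p(e))), e)  →  p(g(p(p(e)), p(e)))   [R1 at ε]
3. p(g(p(p(e)), p(e)))  →  p(p(p(e)))   [R2 at 1]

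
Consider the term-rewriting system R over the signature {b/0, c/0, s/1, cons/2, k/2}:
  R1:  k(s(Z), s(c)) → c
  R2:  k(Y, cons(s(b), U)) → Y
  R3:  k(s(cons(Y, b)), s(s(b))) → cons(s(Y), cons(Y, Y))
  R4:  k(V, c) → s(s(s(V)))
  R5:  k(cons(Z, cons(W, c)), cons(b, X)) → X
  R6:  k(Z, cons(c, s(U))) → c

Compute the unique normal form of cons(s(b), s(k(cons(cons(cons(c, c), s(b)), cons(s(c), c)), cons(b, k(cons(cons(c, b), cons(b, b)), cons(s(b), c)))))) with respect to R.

1. cons(s(b), s(k(cons(cons(cons(c, c), s(b)), cons(s(c), c)), cons(b, k(cons(cons(c, b), cons(b, b)), cons(s(b), c))))))  →  cons(s(b), s(k(cons(cons(c, b), cons(b, b)), cons(s(b), c))))   [R5 at 2.1]
2. cons(s(b), s(k(cons(cons(c, b), cons(b, b)), cons(s(b), c))))  →  cons(s(b), s(cons(cons(c, b), cons(b, b))))   [R2 at 2.1]

cons(s(b), s(cons(cons(c, b), cons(b, b))))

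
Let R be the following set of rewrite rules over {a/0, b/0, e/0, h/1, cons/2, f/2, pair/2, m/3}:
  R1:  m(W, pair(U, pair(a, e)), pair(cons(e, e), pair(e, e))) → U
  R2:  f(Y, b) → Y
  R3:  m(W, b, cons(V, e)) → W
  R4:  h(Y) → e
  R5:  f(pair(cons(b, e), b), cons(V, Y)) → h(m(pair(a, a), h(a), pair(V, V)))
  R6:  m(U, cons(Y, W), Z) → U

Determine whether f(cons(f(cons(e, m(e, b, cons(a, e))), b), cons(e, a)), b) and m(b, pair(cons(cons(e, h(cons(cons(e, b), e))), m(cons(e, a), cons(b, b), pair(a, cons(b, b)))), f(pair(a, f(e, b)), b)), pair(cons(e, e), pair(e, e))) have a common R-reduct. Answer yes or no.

yes — NF(t₁) = cons(cons(e, e), cons(e, a)), NF(t₂) = cons(cons(e, e), cons(e, a))

Reduce t₁ = f(cons(f(cons(e, m(e, b, cons(a, e))), b), cons(e, a)), b):
1. f(cons(f(cons(e, m(e, b, cons(a, e))), b), cons(e, a)), b)  →  cons(f(cons(e, m(e, b, cons(a, e))), b), cons(e, a))   [R2 at ε]
2. cons(f(cons(e, m(e, b, cons(a, e))), b), cons(e, a))  →  cons(cons(e, m(e, b, cons(a, e))), cons(e, a))   [R2 at 1]
3. cons(cons(e, m(e, b, cons(a, e))), cons(e, a))  →  cons(cons(e, e), cons(e, a))   [R3 at 1.2]

Reduce t₂ = m(b, pair(cons(cons(e, h(cons(cons(e, b), e))), m(cons(e, a), cons(b, b), pair(a, cons(b, b)))), f(pair(a, f(e, b)), b)), pair(cons(e, e), pair(e, e))):
1. m(b, pair(cons(cons(e, h(cons(cons(e, b), e))), m(cons(e, a), cons(b, b), pair(a, cons(b, b)))), f(pair(a, f(e, b)), b)), pair(cons(e, e), pair(e, e)))  →  m(b, pair(cons(cons(e, e), m(cons(e, a), cons(b, b), pair(a, cons(b, b)))), f(pair(a, f(e, b)), b)), pair(cons(e, e), pair(e, e)))   [R4 at 2.1.1.2]
2. m(b, pair(cons(cons(e, e), m(cons(e, a), cons(b, b), pair(a, cons(b, b)))), f(pair(a, f(e, b)), b)), pair(cons(e, e), pair(e, e)))  →  m(b, pair(cons(cons(e, e), cons(e, a)), f(pair(a, f(e, b)), b)), pair(cons(e, e), pair(e, e)))   [R6 at 2.1.2]
3. m(b, pair(cons(cons(e, e), cons(e, a)), f(pair(a, f(e, b)), b)), pair(cons(e, e), pair(e, e)))  →  m(b, pair(cons(cons(e, e), cons(e, a)), pair(a, f(e, b))), pair(cons(e, e), pair(e, e)))   [R2 at 2.2]
4. m(b, pair(cons(cons(e, e), cons(e, a)), pair(a, f(e, b))), pair(cons(e, e), pair(e, e)))  →  m(b, pair(cons(cons(e, e), cons(e, a)), pair(a, e)), pair(cons(e, e), pair(e, e)))   [R2 at 2.2.2]
5. m(b, pair(cons(cons(e, e), cons(e, a)), pair(a, e)), pair(cons(e, e), pair(e, e)))  →  cons(cons(e, e), cons(e, a))   [R1 at ε]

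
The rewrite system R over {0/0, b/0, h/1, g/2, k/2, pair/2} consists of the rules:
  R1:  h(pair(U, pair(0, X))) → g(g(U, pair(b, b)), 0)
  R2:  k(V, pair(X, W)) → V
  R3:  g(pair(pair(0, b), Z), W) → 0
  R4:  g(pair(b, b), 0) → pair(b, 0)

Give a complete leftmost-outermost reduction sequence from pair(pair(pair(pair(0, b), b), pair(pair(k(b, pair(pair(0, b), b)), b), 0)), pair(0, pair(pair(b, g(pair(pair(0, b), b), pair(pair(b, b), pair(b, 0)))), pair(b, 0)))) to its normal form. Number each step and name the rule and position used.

pair(pair(pair(pair(0, b), b), pair(pair(b, b), 0)), pair(0, pair(pair(b, 0), pair(b, 0))))

1. pair(pair(pair(pair(0, b), b), pair(pair(k(b, pair(pair(0, b), b)), b), 0)), pair(0, pair(pair(b, g(pair(pair(0, b), b), pair(pair(b, b), pair(b, 0)))), pair(b, 0))))  →  pair(pair(pair(pair(0, b), b), pair(pair(b, b), 0)), pair(0, pair(pair(b, g(pair(pair(0, b), b), pair(pair(b, b), pair(b, 0)))), pair(b, 0))))   [R2 at 1.2.1.1]
2. pair(pair(pair(pair(0, b), b), pair(pair(b, b), 0)), pair(0, pair(pair(b, g(pair(pair(0, b), b), pair(pair(b, b), pair(b, 0)))), pair(b, 0))))  →  pair(pair(pair(pair(0, b), b), pair(pair(b, b), 0)), pair(0, pair(pair(b, 0), pair(b, 0))))   [R3 at 2.2.1.2]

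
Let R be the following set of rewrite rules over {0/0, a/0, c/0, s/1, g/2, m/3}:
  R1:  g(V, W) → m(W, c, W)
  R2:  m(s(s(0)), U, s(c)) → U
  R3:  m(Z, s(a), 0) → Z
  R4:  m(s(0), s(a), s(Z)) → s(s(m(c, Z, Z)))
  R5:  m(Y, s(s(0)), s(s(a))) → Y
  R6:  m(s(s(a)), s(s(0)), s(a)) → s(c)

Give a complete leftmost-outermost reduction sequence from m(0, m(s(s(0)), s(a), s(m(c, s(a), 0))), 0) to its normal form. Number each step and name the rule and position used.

0

1. m(0, m(s(s(0)), s(a), s(m(c, s(a), 0))), 0)  →  m(0, m(s(s(0)), s(a), s(c)), 0)   [R3 at 2.3.1]
2. m(0, m(s(s(0)), s(a), s(c)), 0)  →  m(0, s(a), 0)   [R2 at 2]
3. m(0, s(a), 0)  →  0   [R3 at ε]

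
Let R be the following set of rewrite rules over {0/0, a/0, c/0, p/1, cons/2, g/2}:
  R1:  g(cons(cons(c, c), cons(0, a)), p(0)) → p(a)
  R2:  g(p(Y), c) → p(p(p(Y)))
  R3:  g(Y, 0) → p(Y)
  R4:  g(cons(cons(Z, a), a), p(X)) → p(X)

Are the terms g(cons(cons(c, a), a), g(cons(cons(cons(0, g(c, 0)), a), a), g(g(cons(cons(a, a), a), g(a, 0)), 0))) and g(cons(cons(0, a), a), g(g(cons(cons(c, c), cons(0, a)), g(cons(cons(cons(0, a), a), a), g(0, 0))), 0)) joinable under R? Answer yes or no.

Reduce t₁ = g(cons(cons(c, a), a), g(cons(cons(cons(0, g(c, 0)), a), a), g(g(cons(cons(a, a), a), g(a, 0)), 0))):
1. g(cons(cons(c, a), a), g(cons(cons(cons(0, g(c, 0)), a), a), g(g(cons(cons(a, a), a), g(a, 0)), 0)))  →  g(cons(cons(c, a), a), g(cons(cons(cons(0, p(c)), a), a), g(g(cons(cons(a, a), a), g(a, 0)), 0)))   [R3 at 2.1.1.1.2]
2. g(cons(cons(c, a), a), g(cons(cons(cons(0, p(c)), a), a), g(g(cons(cons(a, a), a), g(a, 0)), 0)))  →  g(cons(cons(c, a), a), g(cons(cons(cons(0, p(c)), a), a), p(g(cons(cons(a, a), a), g(a, 0)))))   [R3 at 2.2]
3. g(cons(cons(c, a), a), g(cons(cons(cons(0, p(c)), a), a), p(g(cons(cons(a, a), a), g(a, 0)))))  →  g(cons(cons(c, a), a), p(g(cons(cons(a, a), a), g(a, 0))))   [R4 at 2]
4. g(cons(cons(c, a), a), p(g(cons(cons(a, a), a), g(a, 0))))  →  p(g(cons(cons(a, a), a), g(a, 0)))   [R4 at ε]
5. p(g(cons(cons(a, a), a), g(a, 0)))  →  p(g(cons(cons(a, a), a), p(a)))   [R3 at 1.2]
6. p(g(cons(cons(a, a), a), p(a)))  →  p(p(a))   [R4 at 1]

Reduce t₂ = g(cons(cons(0, a), a), g(g(cons(cons(c, c), cons(0, a)), g(cons(cons(cons(0, a), a), a), g(0, 0))), 0)):
1. g(cons(cons(0, a), a), g(g(cons(cons(c, c), cons(0, a)), g(cons(cons(cons(0, a), a), a), g(0, 0))), 0))  →  g(cons(cons(0, a), a), p(g(cons(cons(c, c), cons(0, a)), g(cons(cons(cons(0, a), a), a), g(0, 0)))))   [R3 at 2]
2. g(cons(cons(0, a), a), p(g(cons(cons(c, c), cons(0, a)), g(cons(cons(cons(0, a), a), a), g(0, 0)))))  →  p(g(cons(cons(c, c), cons(0, a)), g(cons(cons(cons(0, a), a), a), g(0, 0))))   [R4 at ε]
3. p(g(cons(cons(c, c), cons(0, a)), g(cons(cons(cons(0, a), a), a), g(0, 0))))  →  p(g(cons(cons(c, c), cons(0, a)), g(cons(cons(cons(0, a), a), a), p(0))))   [R3 at 1.2.2]
4. p(g(cons(cons(c, c), cons(0, a)), g(cons(cons(cons(0, a), a), a), p(0))))  →  p(g(cons(cons(c, c), cons(0, a)), p(0)))   [R4 at 1.2]
5. p(g(cons(cons(c, c), cons(0, a)), p(0)))  →  p(p(a))   [R1 at 1]

yes — NF(t₁) = p(p(a)), NF(t₂) = p(p(a))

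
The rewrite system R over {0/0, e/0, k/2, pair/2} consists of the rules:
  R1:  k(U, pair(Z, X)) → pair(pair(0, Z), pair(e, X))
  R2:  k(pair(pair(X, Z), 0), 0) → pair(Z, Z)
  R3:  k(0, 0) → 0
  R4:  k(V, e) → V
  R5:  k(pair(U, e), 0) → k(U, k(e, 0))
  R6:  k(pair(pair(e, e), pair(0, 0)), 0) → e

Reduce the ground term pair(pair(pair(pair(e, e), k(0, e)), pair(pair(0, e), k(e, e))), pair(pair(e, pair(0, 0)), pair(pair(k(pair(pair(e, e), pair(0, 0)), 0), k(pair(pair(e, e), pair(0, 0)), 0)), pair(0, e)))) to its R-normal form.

pair(pair(pair(pair(e, e), 0), pair(pair(0, e), e)), pair(pair(e, pair(0, 0)), pair(pair(e, e), pair(0, e))))

1. pair(pair(pair(pair(e, e), k(0, e)), pair(pair(0, e), k(e, e))), pair(pair(e, pair(0, 0)), pair(pair(k(pair(pair(e, e), pair(0, 0)), 0), k(pair(pair(e, e), pair(0, 0)), 0)), pair(0, e))))  →  pair(pair(pair(pair(e, e), 0), pair(pair(0, e), k(e, e))), pair(pair(e, pair(0, 0)), pair(pair(k(pair(pair(e, e), pair(0, 0)), 0), k(pair(pair(e, e), pair(0, 0)), 0)), pair(0, e))))   [R4 at 1.1.2]
2. pair(pair(pair(pair(e, e), 0), pair(pair(0, e), k(e, e))), pair(pair(e, pair(0, 0)), pair(pair(k(pair(pair(e, e), pair(0, 0)), 0), k(pair(pair(e, e), pair(0, 0)), 0)), pair(0, e))))  →  pair(pair(pair(pair(e, e), 0), pair(pair(0, e), e)), pair(pair(e, pair(0, 0)), pair(pair(k(pair(pair(e, e), pair(0, 0)), 0), k(pair(pair(e, e), pair(0, 0)), 0)), pair(0, e))))   [R4 at 1.2.2]
3. pair(pair(pair(pair(e, e), 0), pair(pair(0, e), e)), pair(pair(e, pair(0, 0)), pair(pair(k(pair(pair(e, e), pair(0, 0)), 0), k(pair(pair(e, e), pair(0, 0)), 0)), pair(0, e))))  →  pair(pair(pair(pair(e, e), 0), pair(pair(0, e), e)), pair(pair(e, pair(0, 0)), pair(pair(e, k(pair(pair(e, e), pair(0, 0)), 0)), pair(0, e))))   [R6 at 2.2.1.1]
4. pair(pair(pair(pair(e, e), 0), pair(pair(0, e), e)), pair(pair(e, pair(0, 0)), pair(pair(e, k(pair(pair(e, e), pair(0, 0)), 0)), pair(0, e))))  →  pair(pair(pair(pair(e, e), 0), pair(pair(0, e), e)), pair(pair(e, pair(0, 0)), pair(pair(e, e), pair(0, e))))   [R6 at 2.2.1.2]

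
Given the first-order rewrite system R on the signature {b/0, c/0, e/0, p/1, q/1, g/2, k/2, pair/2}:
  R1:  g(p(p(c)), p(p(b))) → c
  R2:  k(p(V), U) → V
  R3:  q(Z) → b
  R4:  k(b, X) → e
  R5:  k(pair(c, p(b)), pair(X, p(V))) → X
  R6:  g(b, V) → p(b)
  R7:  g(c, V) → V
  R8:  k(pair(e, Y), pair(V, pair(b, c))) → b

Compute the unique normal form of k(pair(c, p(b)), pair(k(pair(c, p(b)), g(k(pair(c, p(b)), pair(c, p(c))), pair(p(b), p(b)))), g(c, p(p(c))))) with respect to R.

p(b)

1. k(pair(c, p(b)), pair(k(pair(c, p(b)), g(k(pair(c, p(b)), pair(c, p(c))), pair(p(b), p(b)))), g(c, p(p(c)))))  →  k(pair(c, p(b)), pair(k(pair(c, p(b)), g(c, pair(p(b), p(b)))), g(c, p(p(c)))))   [R5 at 2.1.2.1]
2. k(pair(c, p(b)), pair(k(pair(c, p(b)), g(c, pair(p(b), p(b)))), g(c, p(p(c)))))  →  k(pair(c, p(b)), pair(k(pair(c, p(b)), pair(p(b), p(b))), g(c, p(p(c)))))   [R7 at 2.1.2]
3. k(pair(c, p(b)), pair(k(pair(c, p(b)), pair(p(b), p(b))), g(c, p(p(c)))))  →  k(pair(c, p(b)), pair(p(b), g(c, p(p(c)))))   [R5 at 2.1]
4. k(pair(c, p(b)), pair(p(b), g(c, p(p(c)))))  →  k(pair(c, p(b)), pair(p(b), p(p(c))))   [R7 at 2.2]
5. k(pair(c, p(b)), pair(p(b), p(p(c))))  →  p(b)   [R5 at ε]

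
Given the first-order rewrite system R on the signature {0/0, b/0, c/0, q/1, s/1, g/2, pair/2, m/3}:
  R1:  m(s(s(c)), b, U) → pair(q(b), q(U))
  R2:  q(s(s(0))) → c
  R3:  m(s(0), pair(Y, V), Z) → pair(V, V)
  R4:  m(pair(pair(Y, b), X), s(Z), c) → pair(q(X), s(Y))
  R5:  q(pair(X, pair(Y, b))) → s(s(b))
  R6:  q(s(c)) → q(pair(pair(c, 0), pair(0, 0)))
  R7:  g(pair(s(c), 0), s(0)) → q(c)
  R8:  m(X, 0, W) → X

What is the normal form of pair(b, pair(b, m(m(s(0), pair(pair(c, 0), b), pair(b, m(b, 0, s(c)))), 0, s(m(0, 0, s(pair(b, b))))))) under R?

1. pair(b, pair(b, m(m(s(0), pair(pair(c, 0), b), pair(b, m(b, 0, s(c)))), 0, s(m(0, 0, s(pair(b, b)))))))  →  pair(b, pair(b, m(s(0), pair(pair(c, 0), b), pair(b, m(b, 0, s(c))))))   [R8 at 2.2]
2. pair(b, pair(b, m(s(0), pair(pair(c, 0), b), pair(b, m(b, 0, s(c))))))  →  pair(b, pair(b, pair(b, b)))   [R3 at 2.2]

pair(b, pair(b, pair(b, b)))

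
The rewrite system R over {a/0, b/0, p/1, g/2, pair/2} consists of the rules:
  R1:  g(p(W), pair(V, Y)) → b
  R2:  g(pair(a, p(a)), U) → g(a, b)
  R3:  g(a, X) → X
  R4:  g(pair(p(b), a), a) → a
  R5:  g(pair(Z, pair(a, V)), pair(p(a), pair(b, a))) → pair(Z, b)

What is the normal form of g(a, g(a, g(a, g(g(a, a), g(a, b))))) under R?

b

1. g(a, g(a, g(a, g(g(a, a), g(a, b)))))  →  g(a, g(a, g(g(a, a), g(a, b))))   [R3 at ε]
2. g(a, g(a, g(g(a, a), g(a, b))))  →  g(a, g(g(a, a), g(a, b)))   [R3 at ε]
3. g(a, g(g(a, a), g(a, b)))  →  g(g(a, a), g(a, b))   [R3 at ε]
4. g(g(a, a), g(a, b))  →  g(a, g(a, b))   [R3 at 1]
5. g(a, g(a, b))  →  g(a, b)   [R3 at ε]
6. g(a, b)  →  b   [R3 at ε]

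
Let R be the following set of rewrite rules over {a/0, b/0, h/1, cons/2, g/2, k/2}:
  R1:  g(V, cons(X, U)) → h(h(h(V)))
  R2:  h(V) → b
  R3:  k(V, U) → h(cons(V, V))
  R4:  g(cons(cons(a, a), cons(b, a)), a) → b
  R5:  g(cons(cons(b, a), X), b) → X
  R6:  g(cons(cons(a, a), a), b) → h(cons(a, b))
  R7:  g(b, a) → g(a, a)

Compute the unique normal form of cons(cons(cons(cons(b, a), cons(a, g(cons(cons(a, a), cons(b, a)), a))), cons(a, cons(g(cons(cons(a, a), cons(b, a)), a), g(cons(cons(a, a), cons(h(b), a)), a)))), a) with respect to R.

cons(cons(cons(cons(b, a), cons(a, b)), cons(a, cons(b, b))), a)

1. cons(cons(cons(cons(b, a), cons(a, g(cons(cons(a, a), cons(b, a)), a))), cons(a, cons(g(cons(cons(a, a), cons(b, a)), a), g(cons(cons(a, a), cons(h(b), a)), a)))), a)  →  cons(cons(cons(cons(b, a), cons(a, b)), cons(a, cons(g(cons(cons(a, a), cons(b, a)), a), g(cons(cons(a, a), cons(h(b), a)), a)))), a)   [R4 at 1.1.2.2]
2. cons(cons(cons(cons(b, a), cons(a, b)), cons(a, cons(g(cons(cons(a, a), cons(b, a)), a), g(cons(cons(a, a), cons(h(b), a)), a)))), a)  →  cons(cons(cons(cons(b, a), cons(a, b)), cons(a, cons(b, g(cons(cons(a, a), cons(h(b), a)), a)))), a)   [R4 at 1.2.2.1]
3. cons(cons(cons(cons(b, a), cons(a, b)), cons(a, cons(b, g(cons(cons(a, a), cons(h(b), a)), a)))), a)  →  cons(cons(cons(cons(b, a), cons(a, b)), cons(a, cons(b, g(cons(cons(a, a), cons(b, a)), a)))), a)   [R2 at 1.2.2.2.1.2.1]
4. cons(cons(cons(cons(b, a), cons(a, b)), cons(a, cons(b, g(cons(cons(a, a), cons(b, a)), a)))), a)  →  cons(cons(cons(cons(b, a), cons(a, b)), cons(a, cons(b, b))), a)   [R4 at 1.2.2.2]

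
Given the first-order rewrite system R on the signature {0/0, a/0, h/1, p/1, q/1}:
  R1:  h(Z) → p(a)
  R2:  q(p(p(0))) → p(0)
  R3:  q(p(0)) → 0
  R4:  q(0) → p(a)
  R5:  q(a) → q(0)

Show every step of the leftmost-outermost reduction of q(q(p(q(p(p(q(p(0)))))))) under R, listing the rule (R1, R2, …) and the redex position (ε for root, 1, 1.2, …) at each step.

1. q(q(p(q(p(p(q(p(0))))))))  →  q(q(p(q(p(p(0))))))   [R3 at 1.1.1.1.1.1]
2. q(q(p(q(p(p(0))))))  →  q(q(p(p(0))))   [R2 at 1.1.1]
3. q(q(p(p(0))))  →  q(p(0))   [R2 at 1]
4. q(p(0))  →  0   [R3 at ε]

0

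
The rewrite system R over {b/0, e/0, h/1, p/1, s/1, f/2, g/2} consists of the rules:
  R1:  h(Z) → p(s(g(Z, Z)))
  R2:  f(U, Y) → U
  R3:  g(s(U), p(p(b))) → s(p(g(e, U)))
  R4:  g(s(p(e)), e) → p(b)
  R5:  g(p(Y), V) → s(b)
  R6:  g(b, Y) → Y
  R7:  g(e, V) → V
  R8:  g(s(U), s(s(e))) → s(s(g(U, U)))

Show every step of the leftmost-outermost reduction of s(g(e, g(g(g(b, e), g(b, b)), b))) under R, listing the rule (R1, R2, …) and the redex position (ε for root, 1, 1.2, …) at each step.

s(b)

1. s(g(e, g(g(g(b, e), g(b, b)), b)))  →  s(g(g(g(b, e), g(b, b)), b))   [R7 at 1]
2. s(g(g(g(b, e), g(b, b)), b))  →  s(g(g(e, g(b, b)), b))   [R6 at 1.1.1]
3. s(g(g(e, g(b, b)), b))  →  s(g(g(b, b), b))   [R7 at 1.1]
4. s(g(g(b, b), b))  →  s(g(b, b))   [R6 at 1.1]
5. s(g(b, b))  →  s(b)   [R6 at 1]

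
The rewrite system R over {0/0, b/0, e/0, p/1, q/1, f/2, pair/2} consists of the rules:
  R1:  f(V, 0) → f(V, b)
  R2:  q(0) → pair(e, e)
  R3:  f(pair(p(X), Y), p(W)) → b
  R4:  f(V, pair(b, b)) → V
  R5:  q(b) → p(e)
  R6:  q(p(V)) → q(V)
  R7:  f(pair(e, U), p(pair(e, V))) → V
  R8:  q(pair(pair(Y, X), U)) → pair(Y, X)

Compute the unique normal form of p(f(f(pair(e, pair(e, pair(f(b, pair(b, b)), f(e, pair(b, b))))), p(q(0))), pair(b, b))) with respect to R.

1. p(f(f(pair(e, pair(e, pair(f(b, pair(b, b)), f(e, pair(b, b))))), p(q(0))), pair(b, b)))  →  p(f(pair(e, pair(e, pair(f(b, pair(b, b)), f(e, pair(b, b))))), p(q(0))))   [R4 at 1]
2. p(f(pair(e, pair(e, pair(f(b, pair(b, b)), f(e, pair(b, b))))), p(q(0))))  →  p(f(pair(e, pair(e, pair(b, f(e, pair(b, b))))), p(q(0))))   [R4 at 1.1.2.2.1]
3. p(f(pair(e, pair(e, pair(b, f(e, pair(b, b))))), p(q(0))))  →  p(f(pair(e, pair(e, pair(b, e))), p(q(0))))   [R4 at 1.1.2.2.2]
4. p(f(pair(e, pair(e, pair(b, e))), p(q(0))))  →  p(f(pair(e, pair(e, pair(b, e))), p(pair(e, e))))   [R2 at 1.2.1]
5. p(f(pair(e, pair(e, pair(b, e))), p(pair(e, e))))  →  p(e)   [R7 at 1]

p(e)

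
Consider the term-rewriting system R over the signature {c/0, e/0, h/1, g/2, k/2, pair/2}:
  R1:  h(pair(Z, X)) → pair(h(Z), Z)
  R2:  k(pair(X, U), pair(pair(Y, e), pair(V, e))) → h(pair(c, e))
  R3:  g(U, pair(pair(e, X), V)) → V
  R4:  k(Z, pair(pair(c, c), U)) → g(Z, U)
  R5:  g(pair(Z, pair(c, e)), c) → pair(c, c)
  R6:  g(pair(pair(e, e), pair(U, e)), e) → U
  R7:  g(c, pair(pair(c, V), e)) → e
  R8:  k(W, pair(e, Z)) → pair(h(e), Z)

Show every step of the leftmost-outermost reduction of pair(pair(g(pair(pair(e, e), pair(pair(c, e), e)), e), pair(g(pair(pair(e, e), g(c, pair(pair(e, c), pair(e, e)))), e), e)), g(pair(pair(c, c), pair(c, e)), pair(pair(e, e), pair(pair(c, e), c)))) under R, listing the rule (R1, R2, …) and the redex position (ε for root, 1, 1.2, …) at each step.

pair(pair(pair(c, e), pair(e, e)), pair(pair(c, e), c))

1. pair(pair(g(pair(pair(e, e), pair(pair(c, e), e)), e), pair(g(pair(pair(e, e), g(c, pair(pair(e, c), pair(e, e)))), e), e)), g(pair(pair(c, c), pair(c, e)), pair(pair(e, e), pair(pair(c, e), c))))  →  pair(pair(pair(c, e), pair(g(pair(pair(e, e), g(c, pair(pair(e, c), pair(e, e)))), e), e)), g(pair(pair(c, c), pair(c, e)), pair(pair(e, e), pair(pair(c, e), c))))   [R6 at 1.1]
2. pair(pair(pair(c, e), pair(g(pair(pair(e, e), g(c, pair(pair(e, c), pair(e, e)))), e), e)), g(pair(pair(c, c), pair(c, e)), pair(pair(e, e), pair(pair(c, e), c))))  →  pair(pair(pair(c, e), pair(g(pair(pair(e, e), pair(e, e)), e), e)), g(pair(pair(c, c), pair(c, e)), pair(pair(e, e), pair(pair(c, e), c))))   [R3 at 1.2.1.1.2]
3. pair(pair(pair(c, e), pair(g(pair(pair(e, e), pair(e, e)), e), e)), g(pair(pair(c, c), pair(c, e)), pair(pair(e, e), pair(pair(c, e), c))))  →  pair(pair(pair(c, e), pair(e, e)), g(pair(pair(c, c), pair(c, e)), pair(pair(e, e), pair(pair(c, e), c))))   [R6 at 1.2.1]
4. pair(pair(pair(c, e), pair(e, e)), g(pair(pair(c, c), pair(c, e)), pair(pair(e, e), pair(pair(c, e), c))))  →  pair(pair(pair(c, e), pair(e, e)), pair(pair(c, e), c))   [R3 at 2]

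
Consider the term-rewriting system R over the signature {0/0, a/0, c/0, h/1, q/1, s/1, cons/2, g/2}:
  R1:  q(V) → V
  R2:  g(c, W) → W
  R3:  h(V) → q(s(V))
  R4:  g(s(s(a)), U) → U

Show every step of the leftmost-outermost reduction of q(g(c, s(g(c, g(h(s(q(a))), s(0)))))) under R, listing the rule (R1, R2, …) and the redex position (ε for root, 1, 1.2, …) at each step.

s(s(0))

1. q(g(c, s(g(c, g(h(s(q(a))), s(0))))))  →  g(c, s(g(c, g(h(s(q(a))), s(0)))))   [R1 at ε]
2. g(c, s(g(c, g(h(s(q(a))), s(0)))))  →  s(g(c, g(h(s(q(a))), s(0))))   [R2 at ε]
3. s(g(c, g(h(s(q(a))), s(0))))  →  s(g(h(s(q(a))), s(0)))   [R2 at 1]
4. s(g(h(s(q(a))), s(0)))  →  s(g(q(s(s(q(a)))), s(0)))   [R3 at 1.1]
5. s(g(q(s(s(q(a)))), s(0)))  →  s(g(s(s(q(a))), s(0)))   [R1 at 1.1]
6. s(g(s(s(q(a))), s(0)))  →  s(g(s(s(a)), s(0)))   [R1 at 1.1.1.1]
7. s(g(s(s(a)), s(0)))  →  s(s(0))   [R4 at 1]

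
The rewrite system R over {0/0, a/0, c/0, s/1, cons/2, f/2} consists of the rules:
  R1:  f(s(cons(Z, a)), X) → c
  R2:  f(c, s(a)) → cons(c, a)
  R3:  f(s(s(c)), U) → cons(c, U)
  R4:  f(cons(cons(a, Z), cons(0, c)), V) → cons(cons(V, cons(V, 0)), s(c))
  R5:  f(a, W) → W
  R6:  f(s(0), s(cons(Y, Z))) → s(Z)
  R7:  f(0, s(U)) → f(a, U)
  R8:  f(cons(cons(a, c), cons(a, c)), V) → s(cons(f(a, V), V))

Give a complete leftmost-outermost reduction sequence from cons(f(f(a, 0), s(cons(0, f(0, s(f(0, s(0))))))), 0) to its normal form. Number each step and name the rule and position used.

cons(cons(0, 0), 0)

1. cons(f(f(a, 0), s(cons(0, f(0, s(f(0, s(0))))))), 0)  →  cons(f(0, s(cons(0, f(0, s(f(0, s(0))))))), 0)   [R5 at 1.1]
2. cons(f(0, s(cons(0, f(0, s(f(0, s(0))))))), 0)  →  cons(f(a, cons(0, f(0, s(f(0, s(0)))))), 0)   [R7 at 1]
3. cons(f(a, cons(0, f(0, s(f(0, s(0)))))), 0)  →  cons(cons(0, f(0, s(f(0, s(0))))), 0)   [R5 at 1]
4. cons(cons(0, f(0, s(f(0, s(0))))), 0)  →  cons(cons(0, f(a, f(0, s(0)))), 0)   [R7 at 1.2]
5. cons(cons(0, f(a, f(0, s(0)))), 0)  →  cons(cons(0, f(0, s(0))), 0)   [R5 at 1.2]
6. cons(cons(0, f(0, s(0))), 0)  →  cons(cons(0, f(a, 0)), 0)   [R7 at 1.2]
7. cons(cons(0, f(a, 0)), 0)  →  cons(cons(0, 0), 0)   [R5 at 1.2]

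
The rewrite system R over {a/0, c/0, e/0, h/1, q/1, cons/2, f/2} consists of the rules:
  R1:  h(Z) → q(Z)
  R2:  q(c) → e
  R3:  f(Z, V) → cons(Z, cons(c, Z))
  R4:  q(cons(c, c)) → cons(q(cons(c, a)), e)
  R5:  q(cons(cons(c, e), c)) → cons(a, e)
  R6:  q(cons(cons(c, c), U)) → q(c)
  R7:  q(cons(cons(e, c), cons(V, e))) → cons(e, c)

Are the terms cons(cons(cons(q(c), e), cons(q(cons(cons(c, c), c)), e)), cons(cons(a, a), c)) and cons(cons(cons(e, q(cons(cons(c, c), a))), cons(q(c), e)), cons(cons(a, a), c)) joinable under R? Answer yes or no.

Reduce t₁ = cons(cons(cons(q(c), e), cons(q(cons(cons(c, c), c)), e)), cons(cons(a, a), c)):
1. cons(cons(cons(q(c), e), cons(q(cons(cons(c, c), c)), e)), cons(cons(a, a), c))  →  cons(cons(cons(e, e), cons(q(cons(cons(c, c), c)), e)), cons(cons(a, a), c))   [R2 at 1.1.1]
2. cons(cons(cons(e, e), cons(q(cons(cons(c, c), c)), e)), cons(cons(a, a), c))  →  cons(cons(cons(e, e), cons(q(c), e)), cons(cons(a, a), c))   [R6 at 1.2.1]
3. cons(cons(cons(e, e), cons(q(c), e)), cons(cons(a, a), c))  →  cons(cons(cons(e, e), cons(e, e)), cons(cons(a, a), c))   [R2 at 1.2.1]

Reduce t₂ = cons(cons(cons(e, q(cons(cons(c, c), a))), cons(q(c), e)), cons(cons(a, a), c)):
1. cons(cons(cons(e, q(cons(cons(c, c), a))), cons(q(c), e)), cons(cons(a, a), c))  →  cons(cons(cons(e, q(c)), cons(q(c), e)), cons(cons(a, a), c))   [R6 at 1.1.2]
2. cons(cons(cons(e, q(c)), cons(q(c), e)), cons(cons(a, a), c))  →  cons(cons(cons(e, e), cons(q(c), e)), cons(cons(a, a), c))   [R2 at 1.1.2]
3. cons(cons(cons(e, e), cons(q(c), e)), cons(cons(a, a), c))  →  cons(cons(cons(e, e), cons(e, e)), cons(cons(a, a), c))   [R2 at 1.2.1]

yes — NF(t₁) = cons(cons(cons(e, e), cons(e, e)), cons(cons(a, a), c)), NF(t₂) = cons(cons(cons(e, e), cons(e, e)), cons(cons(a, a), c))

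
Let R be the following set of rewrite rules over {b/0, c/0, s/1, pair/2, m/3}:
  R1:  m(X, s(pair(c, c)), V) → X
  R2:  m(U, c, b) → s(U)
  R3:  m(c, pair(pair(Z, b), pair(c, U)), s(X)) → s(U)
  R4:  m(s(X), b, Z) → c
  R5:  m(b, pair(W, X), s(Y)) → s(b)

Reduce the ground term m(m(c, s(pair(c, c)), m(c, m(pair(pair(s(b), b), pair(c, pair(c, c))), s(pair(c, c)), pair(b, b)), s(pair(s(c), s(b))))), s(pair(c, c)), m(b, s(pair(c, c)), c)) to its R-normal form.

1. m(m(c, s(pair(c, c)), m(c, m(pair(pair(s(b), b), pair(c, pair(c, c))), s(pair(c, c)), pair(b, b)), s(pair(s(c), s(b))))), s(pair(c, c)), m(b, s(pair(c, c)), c))  →  m(c, s(pair(c, c)), m(c, m(pair(pair(s(b), b), pair(c, pair(c, c))), s(pair(c, c)), pair(b, b)), s(pair(s(c), s(b)))))   [R1 at ε]
2. m(c, s(pair(c, c)), m(c, m(pair(pair(s(b), b), pair(c, pair(c, c))), s(pair(c, c)), pair(b, b)), s(pair(s(c), s(b)))))  →  c   [R1 at ε]

c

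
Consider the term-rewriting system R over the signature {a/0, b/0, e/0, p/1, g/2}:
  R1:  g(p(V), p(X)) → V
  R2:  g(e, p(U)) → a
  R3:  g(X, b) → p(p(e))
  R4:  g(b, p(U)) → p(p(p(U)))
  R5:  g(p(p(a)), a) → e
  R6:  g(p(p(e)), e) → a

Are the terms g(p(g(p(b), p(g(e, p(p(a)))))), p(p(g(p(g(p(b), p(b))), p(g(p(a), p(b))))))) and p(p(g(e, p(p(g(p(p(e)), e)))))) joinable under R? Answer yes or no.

Reduce t₁ = g(p(g(p(b), p(g(e, p(p(a)))))), p(p(g(p(g(p(b), p(b))), p(g(p(a), p(b))))))):
1. g(p(g(p(b), p(g(e, p(p(a)))))), p(p(g(p(g(p(b), p(b))), p(g(p(a), p(b)))))))  →  g(p(b), p(g(e, p(p(a)))))   [R1 at ε]
2. g(p(b), p(g(e, p(p(a)))))  →  b   [R1 at ε]

Reduce t₂ = p(p(g(e, p(p(g(p(p(e)), e)))))):
1. p(p(g(e, p(p(g(p(p(e)), e))))))  →  p(p(a))   [R2 at 1.1]

no — NF(t₁) = b, NF(t₂) = p(p(a))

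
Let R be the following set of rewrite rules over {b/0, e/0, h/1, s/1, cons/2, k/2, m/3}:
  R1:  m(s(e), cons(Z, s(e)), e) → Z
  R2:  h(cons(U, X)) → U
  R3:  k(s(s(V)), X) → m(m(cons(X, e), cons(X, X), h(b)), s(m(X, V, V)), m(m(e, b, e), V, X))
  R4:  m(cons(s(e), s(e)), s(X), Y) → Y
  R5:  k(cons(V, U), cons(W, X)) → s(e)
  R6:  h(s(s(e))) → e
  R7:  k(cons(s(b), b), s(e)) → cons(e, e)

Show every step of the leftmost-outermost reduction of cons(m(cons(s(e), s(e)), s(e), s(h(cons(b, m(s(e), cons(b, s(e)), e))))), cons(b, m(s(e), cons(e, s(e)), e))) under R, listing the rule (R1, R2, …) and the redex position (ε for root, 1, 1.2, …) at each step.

1. cons(m(cons(s(e), s(e)), s(e), s(h(cons(b, m(s(e), cons(b, s(e)), e))))), cons(b, m(s(e), cons(e, s(e)), e)))  →  cons(s(h(cons(b, m(s(e), cons(b, s(e)), e)))), cons(b, m(s(e), cons(e, s(e)), e)))   [R4 at 1]
2. cons(s(h(cons(b, m(s(e), cons(b, s(e)), e)))), cons(b, m(s(e), cons(e, s(e)), e)))  →  cons(s(b), cons(b, m(s(e), cons(e, s(e)), e)))   [R2 at 1.1]
3. cons(s(b), cons(b, m(s(e), cons(e, s(e)), e)))  →  cons(s(b), cons(b, e))   [R1 at 2.2]

cons(s(b), cons(b, e))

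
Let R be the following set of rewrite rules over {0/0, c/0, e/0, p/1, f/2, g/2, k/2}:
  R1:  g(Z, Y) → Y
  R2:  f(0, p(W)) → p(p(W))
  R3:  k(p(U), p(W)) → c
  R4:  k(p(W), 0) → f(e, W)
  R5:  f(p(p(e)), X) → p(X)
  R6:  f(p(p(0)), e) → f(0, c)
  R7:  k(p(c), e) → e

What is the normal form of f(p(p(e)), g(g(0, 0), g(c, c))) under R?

1. f(p(p(e)), g(g(0, 0), g(c, c)))  →  p(g(g(0, 0), g(c, c)))   [R5 at ε]
2. p(g(g(0, 0), g(c, c)))  →  p(g(c, c))   [R1 at 1]
3. p(g(c, c))  →  p(c)   [R1 at 1]

p(c)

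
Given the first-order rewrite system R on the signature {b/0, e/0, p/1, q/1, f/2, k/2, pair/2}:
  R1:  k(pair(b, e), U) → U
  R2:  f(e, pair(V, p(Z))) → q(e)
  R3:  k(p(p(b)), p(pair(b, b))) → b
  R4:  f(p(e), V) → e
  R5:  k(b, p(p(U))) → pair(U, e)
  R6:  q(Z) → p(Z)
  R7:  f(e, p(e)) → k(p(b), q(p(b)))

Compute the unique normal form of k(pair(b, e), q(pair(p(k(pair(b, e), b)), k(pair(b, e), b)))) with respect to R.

p(pair(p(b), b))

1. k(pair(b, e), q(pair(p(k(pair(b, e), b)), k(pair(b, e), b))))  →  q(pair(p(k(pair(b, e), b)), k(pair(b, e), b)))   [R1 at ε]
2. q(pair(p(k(pair(b, e), b)), k(pair(b, e), b)))  →  p(pair(p(k(pair(b, e), b)), k(pair(b, e), b)))   [R6 at ε]
3. p(pair(p(k(pair(b, e), b)), k(pair(b, e), b)))  →  p(pair(p(b), k(pair(b, e), b)))   [R1 at 1.1.1]
4. p(pair(p(b), k(pair(b, e), b)))  →  p(pair(p(b), b))   [R1 at 1.2]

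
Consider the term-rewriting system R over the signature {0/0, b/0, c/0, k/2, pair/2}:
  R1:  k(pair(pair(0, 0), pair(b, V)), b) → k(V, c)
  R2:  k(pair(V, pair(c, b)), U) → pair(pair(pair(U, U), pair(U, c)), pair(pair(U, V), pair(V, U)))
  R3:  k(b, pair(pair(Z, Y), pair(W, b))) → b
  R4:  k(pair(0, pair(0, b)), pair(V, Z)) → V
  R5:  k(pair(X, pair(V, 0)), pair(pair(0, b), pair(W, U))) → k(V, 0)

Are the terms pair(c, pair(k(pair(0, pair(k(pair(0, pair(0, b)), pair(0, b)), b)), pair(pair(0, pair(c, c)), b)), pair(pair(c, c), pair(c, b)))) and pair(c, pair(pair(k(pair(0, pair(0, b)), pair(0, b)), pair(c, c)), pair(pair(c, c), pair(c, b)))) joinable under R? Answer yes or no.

yes — NF(t₁) = pair(c, pair(pair(0, pair(c, c)), pair(pair(c, c), pair(c, b)))), NF(t₂) = pair(c, pair(pair(0, pair(c, c)), pair(pair(c, c), pair(c, b))))

Reduce t₁ = pair(c, pair(k(pair(0, pair(k(pair(0, pair(0, b)), pair(0, b)), b)), pair(pair(0, pair(c, c)), b)), pair(pair(c, c), pair(c, b)))):
1. pair(c, pair(k(pair(0, pair(k(pair(0, pair(0, b)), pair(0, b)), b)), pair(pair(0, pair(c, c)), b)), pair(pair(c, c), pair(c, b))))  →  pair(c, pair(k(pair(0, pair(0, b)), pair(pair(0, pair(c, c)), b)), pair(pair(c, c), pair(c, b))))   [R4 at 2.1.1.2.1]
2. pair(c, pair(k(pair(0, pair(0, b)), pair(pair(0, pair(c, c)), b)), pair(pair(c, c), pair(c, b))))  →  pair(c, pair(pair(0, pair(c, c)), pair(pair(c, c), pair(c, b))))   [R4 at 2.1]

Reduce t₂ = pair(c, pair(pair(k(pair(0, pair(0, b)), pair(0, b)), pair(c, c)), pair(pair(c, c), pair(c, b)))):
1. pair(c, pair(pair(k(pair(0, pair(0, b)), pair(0, b)), pair(c, c)), pair(pair(c, c), pair(c, b))))  →  pair(c, pair(pair(0, pair(c, c)), pair(pair(c, c), pair(c, b))))   [R4 at 2.1.1]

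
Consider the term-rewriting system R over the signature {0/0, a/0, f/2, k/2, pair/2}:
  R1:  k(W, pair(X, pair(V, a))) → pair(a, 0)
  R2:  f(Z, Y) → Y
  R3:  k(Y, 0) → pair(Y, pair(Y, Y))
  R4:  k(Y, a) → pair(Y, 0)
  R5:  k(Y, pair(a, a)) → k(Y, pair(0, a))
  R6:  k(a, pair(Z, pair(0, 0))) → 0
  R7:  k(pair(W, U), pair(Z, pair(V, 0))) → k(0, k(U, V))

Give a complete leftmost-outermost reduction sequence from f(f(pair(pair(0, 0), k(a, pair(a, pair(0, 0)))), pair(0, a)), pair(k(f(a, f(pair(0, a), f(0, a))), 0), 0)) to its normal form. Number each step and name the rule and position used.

pair(pair(a, pair(a, a)), 0)

1. f(f(pair(pair(0, 0), k(a, pair(a, pair(0, 0)))), pair(0, a)), pair(k(f(a, f(pair(0, a), f(0, a))), 0), 0))  →  pair(k(f(a, f(pair(0, a), f(0, a))), 0), 0)   [R2 at ε]
2. pair(k(f(a, f(pair(0, a), f(0, a))), 0), 0)  →  pair(pair(f(a, f(pair(0, a), f(0, a))), pair(f(a, f(pair(0, a), f(0, a))), f(a, f(pair(0, a), f(0, a))))), 0)   [R3 at 1]
3. pair(pair(f(a, f(pair(0, a), f(0, a))), pair(f(a, f(pair(0, a), f(0, a))), f(a, f(pair(0, a), f(0, a))))), 0)  →  pair(pair(f(pair(0, a), f(0, a)), pair(f(a, f(pair(0, a), f(0, a))), f(a, f(pair(0, a), f(0, a))))), 0)   [R2 at 1.1]
4. pair(pair(f(pair(0, a), f(0, a)), pair(f(a, f(pair(0, a), f(0, a))), f(a, f(pair(0, a), f(0, a))))), 0)  →  pair(pair(f(0, a), pair(f(a, f(pair(0, a), f(0, a))), f(a, f(pair(0, a), f(0, a))))), 0)   [R2 at 1.1]
5. pair(pair(f(0, a), pair(f(a, f(pair(0, a), f(0, a))), f(a, f(pair(0, a), f(0, a))))), 0)  →  pair(pair(a, pair(f(a, f(pair(0, a), f(0, a))), f(a, f(pair(0, a), f(0, a))))), 0)   [R2 at 1.1]
6. pair(pair(a, pair(f(a, f(pair(0, a), f(0, a))), f(a, f(pair(0, a), f(0, a))))), 0)  →  pair(pair(a, pair(f(pair(0, a), f(0, a)), f(a, f(pair(0, a), f(0, a))))), 0)   [R2 at 1.2.1]
7. pair(pair(a, pair(f(pair(0, a), f(0, a)), f(a, f(pair(0, a), f(0, a))))), 0)  →  pair(pair(a, pair(f(0, a), f(a, f(pair(0, a), f(0, a))))), 0)   [R2 at 1.2.1]
8. pair(pair(a, pair(f(0, a), f(a, f(pair(0, a), f(0, a))))), 0)  →  pair(pair(a, pair(a, f(a, f(pair(0, a), f(0, a))))), 0)   [R2 at 1.2.1]
9. pair(pair(a, pair(a, f(a, f(pair(0, a), f(0, a))))), 0)  →  pair(pair(a, pair(a, f(pair(0, a), f(0, a)))), 0)   [R2 at 1.2.2]
10. pair(pair(a, pair(a, f(pair(0, a), f(0, a)))), 0)  →  pair(pair(a, pair(a, f(0, a))), 0)   [R2 at 1.2.2]
11. pair(pair(a, pair(a, f(0, a))), 0)  →  pair(pair(a, pair(a, a)), 0)   [R2 at 1.2.2]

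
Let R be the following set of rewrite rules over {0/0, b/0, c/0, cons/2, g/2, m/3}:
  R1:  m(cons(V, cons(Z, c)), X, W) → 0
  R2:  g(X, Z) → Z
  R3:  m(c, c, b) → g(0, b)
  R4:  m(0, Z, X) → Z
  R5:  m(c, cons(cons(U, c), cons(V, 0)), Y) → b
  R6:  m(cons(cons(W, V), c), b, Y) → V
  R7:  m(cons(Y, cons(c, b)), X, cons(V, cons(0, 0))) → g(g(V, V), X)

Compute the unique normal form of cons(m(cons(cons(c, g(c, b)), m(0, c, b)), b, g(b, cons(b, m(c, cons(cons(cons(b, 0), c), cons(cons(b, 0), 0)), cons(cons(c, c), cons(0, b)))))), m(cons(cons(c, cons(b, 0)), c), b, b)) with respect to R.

1. cons(m(cons(cons(c, g(c, b)), m(0, c, b)), b, g(b, cons(b, m(c, cons(cons(cons(b, 0), c), cons(cons(b, 0), 0)), cons(cons(c, c), cons(0, b)))))), m(cons(cons(c, cons(b, 0)), c), b, b))  →  cons(m(cons(cons(c, b), m(0, c, b)), b, g(b, cons(b, m(c, cons(cons(cons(b, 0), c), cons(cons(b, 0), 0)), cons(cons(c, c), cons(0, b)))))), m(cons(cons(c, cons(b, 0)), c), b, b))   [R2 at 1.1.1.2]
2. cons(m(cons(cons(c, b), m(0, c, b)), b, g(b, cons(b, m(c, cons(cons(cons(b, 0), c), cons(cons(b, 0), 0)), cons(cons(c, c), cons(0, b)))))), m(cons(cons(c, cons(b, 0)), c), b, b))  →  cons(m(cons(cons(c, b), c), b, g(b, cons(b, m(c, cons(cons(cons(b, 0), c), cons(cons(b, 0), 0)), cons(cons(c, c), cons(0, b)))))), m(cons(cons(c, cons(b, 0)), c), b, b))   [R4 at 1.1.2]
3. cons(m(cons(cons(c, b), c), b, g(b, cons(b, m(c, cons(cons(cons(b, 0), c), cons(cons(b, 0), 0)), cons(cons(c, c), cons(0, b)))))), m(cons(cons(c, cons(b, 0)), c), b, b))  →  cons(b, m(cons(cons(c, cons(b, 0)), c), b, b))   [R6 at 1]
4. cons(b, m(cons(cons(c, cons(b, 0)), c), b, b))  →  cons(b, cons(b, 0))   [R6 at 2]

cons(b, cons(b, 0))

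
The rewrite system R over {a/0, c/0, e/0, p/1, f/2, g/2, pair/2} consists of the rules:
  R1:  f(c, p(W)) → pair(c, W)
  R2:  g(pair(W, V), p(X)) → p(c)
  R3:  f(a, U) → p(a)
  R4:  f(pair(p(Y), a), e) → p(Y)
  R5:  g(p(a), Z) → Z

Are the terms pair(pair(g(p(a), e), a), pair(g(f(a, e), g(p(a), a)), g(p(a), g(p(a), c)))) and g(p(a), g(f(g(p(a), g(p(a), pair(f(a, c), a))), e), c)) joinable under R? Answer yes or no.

Reduce t₁ = pair(pair(g(p(a), e), a), pair(g(f(a, e), g(p(a), a)), g(p(a), g(p(a), c)))):
1. pair(pair(g(p(a), e), a), pair(g(f(a, e), g(p(a), a)), g(p(a), g(p(a), c))))  →  pair(pair(e, a), pair(g(f(a, e), g(p(a), a)), g(p(a), g(p(a), c))))   [R5 at 1.1]
2. pair(pair(e, a), pair(g(f(a, e), g(p(a), a)), g(p(a), g(p(a), c))))  →  pair(pair(e, a), pair(g(p(a), g(p(a), a)), g(p(a), g(p(a), c))))   [R3 at 2.1.1]
3. pair(pair(e, a), pair(g(p(a), g(p(a), a)), g(p(a), g(p(a), c))))  →  pair(pair(e, a), pair(g(p(a), a), g(p(a), g(p(a), c))))   [R5 at 2.1]
4. pair(pair(e, a), pair(g(p(a), a), g(p(a), g(p(a), c))))  →  pair(pair(e, a), pair(a, g(p(a), g(p(a), c))))   [R5 at 2.1]
5. pair(pair(e, a), pair(a, g(p(a), g(p(a), c))))  →  pair(pair(e, a), pair(a, g(p(a), c)))   [R5 at 2.2]
6. pair(pair(e, a), pair(a, g(p(a), c)))  →  pair(pair(e, a), pair(a, c))   [R5 at 2.2]

Reduce t₂ = g(p(a), g(f(g(p(a), g(p(a), pair(f(a, c), a))), e), c)):
1. g(p(a), g(f(g(p(a), g(p(a), pair(f(a, c), a))), e), c))  →  g(f(g(p(a), g(p(a), pair(f(a, c), a))), e), c)   [R5 at ε]
2. g(f(g(p(a), g(p(a), pair(f(a, c), a))), e), c)  →  g(f(g(p(a), pair(f(a, c), a)), e), c)   [R5 at 1.1]
3. g(f(g(p(a), pair(f(a, c), a)), e), c)  →  g(f(pair(f(a, c), a), e), c)   [R5 at 1.1]
4. g(f(pair(f(a, c), a), e), c)  →  g(f(pair(p(a), a), e), c)   [R3 at 1.1.1]
5. g(f(pair(p(a), a), e), c)  →  g(p(a), c)   [R4 at 1]
6. g(p(a), c)  →  c   [R5 at ε]

no — NF(t₁) = pair(pair(e, a), pair(a, c)), NF(t₂) = c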